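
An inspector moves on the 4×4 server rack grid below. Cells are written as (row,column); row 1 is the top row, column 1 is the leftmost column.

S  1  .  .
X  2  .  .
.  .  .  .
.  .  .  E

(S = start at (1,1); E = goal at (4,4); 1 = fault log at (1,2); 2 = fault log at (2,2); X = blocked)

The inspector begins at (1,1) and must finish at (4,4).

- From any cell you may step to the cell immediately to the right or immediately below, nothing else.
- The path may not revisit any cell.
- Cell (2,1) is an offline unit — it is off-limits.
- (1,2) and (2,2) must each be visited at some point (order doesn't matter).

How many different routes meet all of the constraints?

6

A right/down-only route from (1,1) to (4,4) makes exactly 3 down-moves and 3 right-moves in some order.
With no other constraints that would be C(6,3) = 20 routes.
A monotone route can only reach the required cells in the order (1,2), (2,2), so split there and multiply the segment counts (each segment already excludes blocked cells): (1,1)→(1,2): 1; (1,2)→(2,2): 1; (2,2)→(4,4): 6; product = 6.
That gives 6 routes.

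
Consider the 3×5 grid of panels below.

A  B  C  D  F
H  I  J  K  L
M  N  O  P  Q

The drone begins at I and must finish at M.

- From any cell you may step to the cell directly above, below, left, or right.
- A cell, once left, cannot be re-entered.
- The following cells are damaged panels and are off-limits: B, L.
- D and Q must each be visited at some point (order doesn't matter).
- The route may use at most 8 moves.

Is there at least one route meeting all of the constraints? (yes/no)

no

Q must be visited but has only one open neighbour (P), and it is neither the start nor the goal — the route would have to enter and leave through P, re-entering it.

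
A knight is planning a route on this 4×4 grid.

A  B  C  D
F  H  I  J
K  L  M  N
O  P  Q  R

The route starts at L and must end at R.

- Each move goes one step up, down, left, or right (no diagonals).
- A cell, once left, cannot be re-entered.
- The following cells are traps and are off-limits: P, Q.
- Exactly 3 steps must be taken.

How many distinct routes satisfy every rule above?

Need simple routes of exactly 3 moves from L to R (Manhattan distance 3, so 0 moves are spent on a detour and 0 undoing it).
Enumerating: L M N R.
That gives 1 route.

1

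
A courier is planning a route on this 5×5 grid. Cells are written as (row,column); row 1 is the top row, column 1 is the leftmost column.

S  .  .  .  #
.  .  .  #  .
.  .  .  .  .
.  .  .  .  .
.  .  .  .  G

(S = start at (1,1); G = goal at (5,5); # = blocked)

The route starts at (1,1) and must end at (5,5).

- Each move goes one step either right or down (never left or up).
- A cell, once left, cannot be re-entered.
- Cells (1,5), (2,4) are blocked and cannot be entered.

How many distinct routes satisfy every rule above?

A right/down-only route from (1,1) to (5,5) makes exactly 4 down-moves and 4 right-moves in some order.
With no other constraints that would be C(8,4) = 70 routes.
Subtract routes through each blocked cell (inclusion–exclusion for overlaps): − through (1,5): 1 − through (2,4): 16 → 53.
That gives 53 routes.

53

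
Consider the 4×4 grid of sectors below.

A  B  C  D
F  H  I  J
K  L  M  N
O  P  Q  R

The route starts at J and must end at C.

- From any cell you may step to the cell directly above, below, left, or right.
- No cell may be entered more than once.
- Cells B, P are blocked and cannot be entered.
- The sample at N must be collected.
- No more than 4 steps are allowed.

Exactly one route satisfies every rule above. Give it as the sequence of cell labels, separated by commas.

Any route must reach N and still end at C within 4 moves, so the order of the required stops is forced.
Route from J: down 1 to N, left 1 to M, up 2 to C — 4 moves in all.
Check: all required cells visited; 4 ≤ 4 moves.

J, N, M, I, C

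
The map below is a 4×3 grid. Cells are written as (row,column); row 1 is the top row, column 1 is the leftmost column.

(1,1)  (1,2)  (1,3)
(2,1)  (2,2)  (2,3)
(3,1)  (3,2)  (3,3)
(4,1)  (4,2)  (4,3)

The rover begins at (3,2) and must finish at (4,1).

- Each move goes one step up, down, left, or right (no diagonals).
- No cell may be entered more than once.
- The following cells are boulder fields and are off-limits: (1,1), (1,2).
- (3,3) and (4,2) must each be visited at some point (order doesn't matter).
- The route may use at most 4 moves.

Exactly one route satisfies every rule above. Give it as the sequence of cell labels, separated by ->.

The budget equals the shortest possible length, so every move has to be on a shortest route through the required cells.
Route from (3,2): right to (3,3), down to (4,3), 2× left (reaching (4,1)) — 4 moves in all.
Check: all required cells visited; 4 ≤ 4 moves.

(3,2) -> (3,3) -> (4,3) -> (4,2) -> (4,1)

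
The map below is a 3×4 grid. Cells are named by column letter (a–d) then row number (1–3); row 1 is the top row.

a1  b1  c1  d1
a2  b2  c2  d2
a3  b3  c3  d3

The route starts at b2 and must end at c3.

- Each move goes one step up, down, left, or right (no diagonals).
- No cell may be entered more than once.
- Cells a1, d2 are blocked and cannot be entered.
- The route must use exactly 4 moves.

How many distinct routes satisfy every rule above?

Need simple routes of exactly 4 moves from b2 to c3 (Manhattan distance 2, so 1 moves are spent on a detour and 1 undoing it).
Enumerating: b2 b1 c1 c2 c3 | b2 a2 a3 b3 c3.
That gives 2 routes.

2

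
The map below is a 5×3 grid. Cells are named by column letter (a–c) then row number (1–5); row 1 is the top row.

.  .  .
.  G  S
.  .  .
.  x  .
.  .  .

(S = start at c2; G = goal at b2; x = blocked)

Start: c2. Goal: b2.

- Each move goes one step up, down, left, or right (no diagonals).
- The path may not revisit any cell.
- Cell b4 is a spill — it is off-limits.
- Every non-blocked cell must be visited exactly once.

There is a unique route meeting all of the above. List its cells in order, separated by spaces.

c2 c1 b1 a1 a2 a3 a4 a5 b5 c5 c4 c3 b3 b2

Need to visit all 14 open cells exactly once, starting at c2 and ending at b2.
Route from c2: up 1 to c1, left 2 to a1, down 4 to a5, right 2 to c5, up 2 to c3, left 1 to b3, up 1 to b2 — 13 moves in all.
Check: all 14 open cells covered.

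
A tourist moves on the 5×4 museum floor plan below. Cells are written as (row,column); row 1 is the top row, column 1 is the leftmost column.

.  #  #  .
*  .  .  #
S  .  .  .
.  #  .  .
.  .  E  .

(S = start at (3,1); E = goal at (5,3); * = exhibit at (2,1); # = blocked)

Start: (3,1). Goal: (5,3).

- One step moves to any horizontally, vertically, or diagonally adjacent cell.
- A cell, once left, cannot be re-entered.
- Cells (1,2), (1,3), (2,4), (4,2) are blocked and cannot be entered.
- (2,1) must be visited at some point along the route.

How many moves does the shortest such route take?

4

Any route passes through (2,1) somewhere between (3,1) and (5,3). Summing Chebyshev distances along the two legs ((3,1) → (2,1) → (5,3)) gives a lower bound of 1 + 3 = 4 moves.
A route of 4 moves achieves this: (3,1) → (2,1) → (3,2) → (4,3) → (5,3).
Since 4 matches the lower bound, it is optimal.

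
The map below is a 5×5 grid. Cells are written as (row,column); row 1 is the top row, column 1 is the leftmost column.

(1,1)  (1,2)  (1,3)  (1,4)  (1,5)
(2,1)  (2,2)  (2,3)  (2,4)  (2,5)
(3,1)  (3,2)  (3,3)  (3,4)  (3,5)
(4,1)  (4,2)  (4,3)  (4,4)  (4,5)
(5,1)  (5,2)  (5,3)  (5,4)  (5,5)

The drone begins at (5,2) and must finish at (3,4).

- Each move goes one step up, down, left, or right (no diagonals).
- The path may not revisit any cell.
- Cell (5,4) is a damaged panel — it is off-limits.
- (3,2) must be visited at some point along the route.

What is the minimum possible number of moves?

Any route passes through (3,2) somewhere between (5,2) and (3,4). Summing Manhattan distances along the two legs ((5,2) → (3,2) → (3,4)) gives a lower bound of 2 + 2 = 4 moves.
A route of 4 moves achieves this: (5,2) → (4,2) → (3,2) → (3,3) → (3,4).
Since 4 matches the lower bound, it is optimal.

4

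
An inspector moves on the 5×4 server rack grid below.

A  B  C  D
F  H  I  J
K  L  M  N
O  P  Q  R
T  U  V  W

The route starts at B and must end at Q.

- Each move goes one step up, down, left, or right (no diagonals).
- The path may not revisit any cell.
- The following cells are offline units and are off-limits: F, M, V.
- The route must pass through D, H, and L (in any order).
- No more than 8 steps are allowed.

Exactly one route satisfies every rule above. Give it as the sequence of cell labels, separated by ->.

The budget equals the shortest possible length, so every move has to be on a shortest route through the required cells.
Route from B: right 2 to D, down 1 to J, left 2 to H, down 2 to P, right 1 to Q — 8 moves in all.
Check: all required cells visited; 8 ≤ 8 moves.

B -> C -> D -> J -> I -> H -> L -> P -> Q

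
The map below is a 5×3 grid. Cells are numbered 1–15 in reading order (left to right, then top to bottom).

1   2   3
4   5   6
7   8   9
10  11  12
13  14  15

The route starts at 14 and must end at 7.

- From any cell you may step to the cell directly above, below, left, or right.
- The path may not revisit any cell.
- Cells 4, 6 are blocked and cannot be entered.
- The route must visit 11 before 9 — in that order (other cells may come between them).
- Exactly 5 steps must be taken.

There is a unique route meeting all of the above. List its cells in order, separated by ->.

14 -> 11 -> 12 -> 9 -> 8 -> 7

The waypoints must appear in the order 11, 9, with no cell reused.
Route from 14: up 1 to 11, right 1 to 12, up 1 to 9, left 2 to 7 — 5 moves in all.
Check: order respected (11 at step 1, 9 at step 3); 5 moves as required.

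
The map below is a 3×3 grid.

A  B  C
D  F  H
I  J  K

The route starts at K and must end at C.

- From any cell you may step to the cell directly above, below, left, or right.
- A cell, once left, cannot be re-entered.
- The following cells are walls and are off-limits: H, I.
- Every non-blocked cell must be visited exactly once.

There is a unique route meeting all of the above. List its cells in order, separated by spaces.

Need to visit all 7 open cells exactly once, starting at K and ending at C.
Cell A has only two open neighbours (D and B), so the path must pass straight through it: one of those is the cell it's entered from and the other is where it exits.
Route from K: left 1 to J, up 1 to F, left 1 to D, up 1 to A, right 2 to C — 6 moves in all.
Check: all 7 open cells covered.

K J F D A B C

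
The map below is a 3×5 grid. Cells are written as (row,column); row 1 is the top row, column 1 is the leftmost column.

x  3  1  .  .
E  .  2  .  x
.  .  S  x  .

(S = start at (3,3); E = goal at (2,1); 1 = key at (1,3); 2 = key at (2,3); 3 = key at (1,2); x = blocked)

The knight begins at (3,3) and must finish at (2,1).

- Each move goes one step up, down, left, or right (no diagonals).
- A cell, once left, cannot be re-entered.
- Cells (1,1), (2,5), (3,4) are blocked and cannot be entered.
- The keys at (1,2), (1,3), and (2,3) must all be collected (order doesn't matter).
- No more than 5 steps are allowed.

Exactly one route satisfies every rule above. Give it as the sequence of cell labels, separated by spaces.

(3,3) (2,3) (1,3) (1,2) (2,2) (2,1)

Any route must reach (1,2), (1,3), and (2,3) and still end at (2,1) within 5 moves, so the order of the required stops is forced.
Route from (3,3): up 2 to (1,3), left 1 to (1,2), down 1 to (2,2), left 1 to (2,1) — 5 moves in all.
Check: all required cells visited; 5 ≤ 5 moves.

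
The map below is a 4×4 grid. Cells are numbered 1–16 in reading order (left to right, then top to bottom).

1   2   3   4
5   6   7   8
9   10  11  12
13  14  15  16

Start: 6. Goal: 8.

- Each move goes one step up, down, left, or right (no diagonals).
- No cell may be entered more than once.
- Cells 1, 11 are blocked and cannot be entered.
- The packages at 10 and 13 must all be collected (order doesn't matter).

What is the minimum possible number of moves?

Any route passes through 10 and 13 in some order between 6 and 8. Summing Manhattan distances along each leg and taking the cheapest ordering (6 → 13 → 10 → 8) gives a lower bound of 3 + 2 + 3 = 8 moves.
A route of 8 moves achieves this: 6 → 10 → 9 → 13 → 14 → 15 → 16 → 12 → 8.
Since 8 matches the lower bound, it is optimal.

8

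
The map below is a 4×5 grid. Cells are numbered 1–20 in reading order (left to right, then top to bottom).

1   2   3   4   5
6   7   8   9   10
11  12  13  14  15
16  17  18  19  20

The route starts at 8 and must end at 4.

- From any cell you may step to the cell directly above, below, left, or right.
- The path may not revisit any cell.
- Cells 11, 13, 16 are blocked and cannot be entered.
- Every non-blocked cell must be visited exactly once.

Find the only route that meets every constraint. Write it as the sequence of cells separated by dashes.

8 - 3 - 2 - 1 - 6 - 7 - 12 - 17 - 18 - 19 - 20 - 15 - 14 - 9 - 10 - 5 - 4

Need to visit all 17 open cells exactly once, starting at 8 and ending at 4.
Cell 18 has only two open neighbours (17 and 19), so the path must pass straight through it: one of those is the cell it's entered from and the other is where it exits.
Route from 8: up 1 to 3, left 2 to 1, down 1 to 6, right 1 to 7, down 2 to 17, right 3 to 20, up 1 to 15, left 1 to 14, up 1 to 9, right 1 to 10, up 1 to 5, left 1 to 4 — 16 moves in all.
Check: all 17 open cells covered.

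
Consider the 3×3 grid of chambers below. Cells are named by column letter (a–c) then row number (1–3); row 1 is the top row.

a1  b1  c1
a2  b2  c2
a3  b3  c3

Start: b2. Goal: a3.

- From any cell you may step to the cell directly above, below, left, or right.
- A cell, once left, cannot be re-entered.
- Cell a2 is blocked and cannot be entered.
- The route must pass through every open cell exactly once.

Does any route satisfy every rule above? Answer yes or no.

no

Cell a1 has only one open neighbour but is neither the start nor the goal, so a Hamiltonian route would have to both enter and leave it through the same neighbour — impossible without revisiting.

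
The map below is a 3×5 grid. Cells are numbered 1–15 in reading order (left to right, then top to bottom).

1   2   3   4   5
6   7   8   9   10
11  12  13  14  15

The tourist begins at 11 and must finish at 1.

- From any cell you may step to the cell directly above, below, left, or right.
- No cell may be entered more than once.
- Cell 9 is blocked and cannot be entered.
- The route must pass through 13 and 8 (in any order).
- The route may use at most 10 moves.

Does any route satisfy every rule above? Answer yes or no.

yes

One route that works: 11 → 12 → 13 → 8 → 3 → 2 → 1.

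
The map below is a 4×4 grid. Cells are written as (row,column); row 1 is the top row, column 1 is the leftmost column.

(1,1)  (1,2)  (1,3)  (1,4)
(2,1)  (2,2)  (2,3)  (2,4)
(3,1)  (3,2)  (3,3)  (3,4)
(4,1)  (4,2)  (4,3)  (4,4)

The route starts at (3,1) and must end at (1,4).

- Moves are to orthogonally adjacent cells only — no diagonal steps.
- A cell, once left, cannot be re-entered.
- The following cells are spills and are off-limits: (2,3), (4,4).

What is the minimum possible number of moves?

The Manhattan distance from (3,1) to (1,4) is |3−1| + |1−4| = 5, so at least 5 moves are needed.
A route of 5 moves achieves this: (3,1) → (2,1) → (1,1) → (1,2) → (1,3) → (1,4).
Since 5 matches the lower bound, it is optimal.

5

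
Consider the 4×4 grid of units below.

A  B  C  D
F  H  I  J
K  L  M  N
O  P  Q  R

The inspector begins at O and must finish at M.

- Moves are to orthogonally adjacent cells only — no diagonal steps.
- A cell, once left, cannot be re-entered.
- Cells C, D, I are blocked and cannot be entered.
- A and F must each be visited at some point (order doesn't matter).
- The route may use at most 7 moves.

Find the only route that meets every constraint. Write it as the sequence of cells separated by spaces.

O K F A B H L M

The 7-move cap with required stops at A, F leaves no slack for detours.
Route from O: up 3 to A, right 1 to B, down 2 to L, right 1 to M — 7 moves in all.
Check: all required cells visited; 7 ≤ 7 moves.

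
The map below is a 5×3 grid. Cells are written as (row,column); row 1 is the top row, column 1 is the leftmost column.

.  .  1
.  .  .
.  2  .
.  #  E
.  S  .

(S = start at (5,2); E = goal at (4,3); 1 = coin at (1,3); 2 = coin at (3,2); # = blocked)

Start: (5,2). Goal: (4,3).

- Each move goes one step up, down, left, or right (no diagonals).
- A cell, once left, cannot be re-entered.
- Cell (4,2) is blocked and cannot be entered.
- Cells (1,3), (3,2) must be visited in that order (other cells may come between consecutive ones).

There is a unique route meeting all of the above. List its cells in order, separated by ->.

(5,2) -> (5,1) -> (4,1) -> (3,1) -> (2,1) -> (1,1) -> (1,2) -> (1,3) -> (2,3) -> (2,2) -> (3,2) -> (3,3) -> (4,3)

The waypoints must appear in the order (1,3), (3,2), with no cell reused.
Route from (5,2): left 1 to (5,1), up 4 to (1,1), right 2 to (1,3), down 1 to (2,3), left 1 to (2,2), down 1 to (3,2), right 1 to (3,3), down 1 to (4,3) — 12 moves in all.
Check: order respected (1 at step 7, 2 at step 10).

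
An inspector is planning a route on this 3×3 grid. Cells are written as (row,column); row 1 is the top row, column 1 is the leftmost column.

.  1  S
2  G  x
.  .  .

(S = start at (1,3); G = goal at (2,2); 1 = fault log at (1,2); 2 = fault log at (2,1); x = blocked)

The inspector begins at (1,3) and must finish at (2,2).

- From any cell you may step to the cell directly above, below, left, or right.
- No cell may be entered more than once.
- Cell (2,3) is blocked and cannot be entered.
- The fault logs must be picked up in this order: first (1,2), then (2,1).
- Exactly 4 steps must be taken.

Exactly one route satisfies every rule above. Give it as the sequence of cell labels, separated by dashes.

The waypoints must appear in the order (1,2), (2,1), with no cell reused.
Route from (1,3): 2× left (reaching (1,1)), down to (2,1), right to (2,2) — 4 moves in all.
Check: order respected (1 at step 1, 2 at step 3); 4 moves as required.

(1,3) - (1,2) - (1,1) - (2,1) - (2,2)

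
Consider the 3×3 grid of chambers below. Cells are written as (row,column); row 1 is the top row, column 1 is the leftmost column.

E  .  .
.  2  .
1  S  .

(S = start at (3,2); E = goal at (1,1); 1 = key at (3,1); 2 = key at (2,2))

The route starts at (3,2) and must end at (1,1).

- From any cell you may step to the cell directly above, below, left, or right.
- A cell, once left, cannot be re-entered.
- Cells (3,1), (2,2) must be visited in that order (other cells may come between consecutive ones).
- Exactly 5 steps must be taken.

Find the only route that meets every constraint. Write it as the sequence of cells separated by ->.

The waypoints must appear in the order (3,1), (2,2), with no cell reused.
Route from (3,2): left 1 to (3,1), up 1 to (2,1), right 1 to (2,2), up 1 to (1,2), left 1 to (1,1) — 5 moves in all.
Check: order respected (1 at step 1, 2 at step 3); 5 moves as required.

(3,2) -> (3,1) -> (2,1) -> (2,2) -> (1,2) -> (1,1)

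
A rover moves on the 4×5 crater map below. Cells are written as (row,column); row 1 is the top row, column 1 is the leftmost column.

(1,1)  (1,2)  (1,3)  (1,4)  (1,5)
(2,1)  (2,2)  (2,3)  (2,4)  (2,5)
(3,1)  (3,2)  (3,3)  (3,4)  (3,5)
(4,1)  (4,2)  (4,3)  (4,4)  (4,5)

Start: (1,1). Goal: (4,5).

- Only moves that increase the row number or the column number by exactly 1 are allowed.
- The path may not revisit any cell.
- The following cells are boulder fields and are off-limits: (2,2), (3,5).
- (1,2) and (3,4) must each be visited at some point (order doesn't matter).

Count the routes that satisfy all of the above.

A right/down-only route from (1,1) to (4,5) makes exactly 3 down-moves and 4 right-moves in some order.
With no other constraints that would be C(7,3) = 35 routes.
A monotone route can only reach the required cells in the order (1,2), (3,4), so split there and multiply the segment counts (each segment already excludes blocked cells): (1,1)→(1,2): 1; (1,2)→(3,4): 3; (3,4)→(4,5): 1; product = 3.
That gives 3 routes.

3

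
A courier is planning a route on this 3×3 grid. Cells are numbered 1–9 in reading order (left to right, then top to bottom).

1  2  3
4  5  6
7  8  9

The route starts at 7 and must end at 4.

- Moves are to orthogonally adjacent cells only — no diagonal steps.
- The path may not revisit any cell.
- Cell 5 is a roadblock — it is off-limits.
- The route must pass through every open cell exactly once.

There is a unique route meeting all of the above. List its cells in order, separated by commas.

Need to visit all 8 open cells exactly once, starting at 7 and ending at 4.
Cell 3 has only two open neighbours (6 and 2), so the path must pass straight through it: one of those is the cell it's entered from and the other is where it exits.
Route from 7: 2× right (reaching 9), 2× up (reaching 3), 2× left (reaching 1), down to 4 — 7 moves in all.
Check: all 8 open cells covered.

7, 8, 9, 6, 3, 2, 1, 4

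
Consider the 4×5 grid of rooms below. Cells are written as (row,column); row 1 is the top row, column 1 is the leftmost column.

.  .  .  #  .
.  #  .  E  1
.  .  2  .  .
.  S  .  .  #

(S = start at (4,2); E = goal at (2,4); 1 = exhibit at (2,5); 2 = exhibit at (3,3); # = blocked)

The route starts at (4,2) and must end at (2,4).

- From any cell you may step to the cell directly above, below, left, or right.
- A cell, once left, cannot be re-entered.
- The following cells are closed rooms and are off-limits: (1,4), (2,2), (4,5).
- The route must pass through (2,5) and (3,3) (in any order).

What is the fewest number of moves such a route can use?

Any route passes through (2,5) and (3,3) in some order between (4,2) and (2,4). Summing Manhattan distances along each leg and taking the cheapest ordering ((4,2) → (3,3) → (2,5) → (2,4)) gives a lower bound of 2 + 3 + 1 = 6 moves.
A route of 6 moves achieves this: (4,2) → (3,2) → (3,3) → (3,4) → (3,5) → (2,5) → (2,4).
Since 6 matches the lower bound, it is optimal.

6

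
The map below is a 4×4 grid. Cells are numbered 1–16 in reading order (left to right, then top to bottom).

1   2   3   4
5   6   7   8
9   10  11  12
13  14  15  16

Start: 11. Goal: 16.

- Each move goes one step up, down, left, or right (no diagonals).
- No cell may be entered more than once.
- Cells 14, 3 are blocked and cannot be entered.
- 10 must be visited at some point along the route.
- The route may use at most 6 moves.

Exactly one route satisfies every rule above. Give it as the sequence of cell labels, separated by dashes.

11 - 10 - 6 - 7 - 8 - 12 - 16

The budget equals the shortest possible length, so every move has to be on a shortest route through the required cells.
Route from 11: left to 10, up to 6, 2× right (reaching 8), 2× down (reaching 16) — 6 moves in all.
Check: all required cells visited; 6 ≤ 6 moves.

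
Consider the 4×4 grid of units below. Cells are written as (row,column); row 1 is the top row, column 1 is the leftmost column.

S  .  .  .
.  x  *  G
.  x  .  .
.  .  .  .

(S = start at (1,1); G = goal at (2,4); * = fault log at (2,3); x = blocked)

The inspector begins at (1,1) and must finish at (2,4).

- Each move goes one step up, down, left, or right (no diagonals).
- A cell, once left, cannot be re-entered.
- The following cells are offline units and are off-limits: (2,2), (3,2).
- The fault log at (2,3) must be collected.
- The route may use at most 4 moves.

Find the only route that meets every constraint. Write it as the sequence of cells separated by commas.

(1,1), (1,2), (1,3), (2,3), (2,4)

Any route must reach (2,3) and still end at (2,4) within 4 moves, so the order of the required stops is forced.
Route from (1,1): 2× right (reaching (1,3)), down to (2,3), right to (2,4) — 4 moves in all.
Check: all required cells visited; 4 ≤ 4 moves.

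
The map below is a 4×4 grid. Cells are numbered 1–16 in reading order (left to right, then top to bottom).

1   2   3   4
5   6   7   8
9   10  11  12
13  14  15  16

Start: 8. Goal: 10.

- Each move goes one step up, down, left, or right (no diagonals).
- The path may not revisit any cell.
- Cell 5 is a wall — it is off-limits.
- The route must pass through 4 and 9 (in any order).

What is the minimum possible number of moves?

Any route passes through 4 and 9 in some order between 8 and 10. Summing Manhattan distances along each leg and taking the cheapest ordering (8 → 4 → 9 → 10) gives a lower bound of 1 + 5 + 1 = 7 moves.
The shortest route satisfying every rule uses 9 moves: 8 → 4 → 3 → 7 → 11 → 15 → 14 → 13 → 9 → 10.
The no-revisit rule (legs can't share cells) pushes the minimum above the 7-move bound; an exhaustive check rules out every length from 7 to 8, leaving 9 as the minimum.

9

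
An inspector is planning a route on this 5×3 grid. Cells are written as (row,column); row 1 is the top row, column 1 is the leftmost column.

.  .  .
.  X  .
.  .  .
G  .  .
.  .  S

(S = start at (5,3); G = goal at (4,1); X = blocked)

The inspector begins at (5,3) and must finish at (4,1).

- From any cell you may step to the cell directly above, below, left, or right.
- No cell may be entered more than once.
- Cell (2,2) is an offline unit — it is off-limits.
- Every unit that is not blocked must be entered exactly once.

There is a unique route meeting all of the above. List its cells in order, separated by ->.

(5,3) -> (4,3) -> (3,3) -> (2,3) -> (1,3) -> (1,2) -> (1,1) -> (2,1) -> (3,1) -> (3,2) -> (4,2) -> (5,2) -> (5,1) -> (4,1)

Need to visit all 14 open cells exactly once, starting at (5,3) and ending at (4,1).
Cell (1,2) has only two open neighbours ((1,1) and (1,3)), so the path must pass straight through it: one of those is the cell it's entered from and the other is where it exits.
Route from (5,3): 4× up (reaching (1,3)), 2× left (reaching (1,1)), 2× down (reaching (3,1)), right to (3,2), 2× down (reaching (5,2)), left to (5,1), up to (4,1) — 13 moves in all.
Check: all 14 open cells covered.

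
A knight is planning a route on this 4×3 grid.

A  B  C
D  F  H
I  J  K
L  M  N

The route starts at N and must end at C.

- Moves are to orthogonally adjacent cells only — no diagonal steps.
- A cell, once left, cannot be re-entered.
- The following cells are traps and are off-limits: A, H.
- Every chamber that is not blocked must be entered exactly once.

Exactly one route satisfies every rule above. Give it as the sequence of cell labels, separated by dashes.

N - K - J - M - L - I - D - F - B - C

Need to visit all 10 open cells exactly once, starting at N and ending at C.
Cell B has only two open neighbours (F and C), so the path must pass straight through it: one of those is the cell it's entered from and the other is where it exits.
Route from N: up to K, left to J, down to M, left to L, 2× up (reaching D), right to F, up to B, right to C — 9 moves in all.
Check: all 10 open cells covered.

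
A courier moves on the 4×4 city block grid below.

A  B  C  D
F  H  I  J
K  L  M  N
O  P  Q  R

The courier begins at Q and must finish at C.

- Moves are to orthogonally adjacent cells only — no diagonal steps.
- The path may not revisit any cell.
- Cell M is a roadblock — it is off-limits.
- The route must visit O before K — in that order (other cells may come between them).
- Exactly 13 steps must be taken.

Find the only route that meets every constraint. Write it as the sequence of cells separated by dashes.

The waypoints must appear in the order O, K, with no cell reused.
Route from Q: right to R, 2× up (reaching J), 2× left (reaching H), 2× down (reaching P), left to O, 3× up (reaching A), 2× right (reaching C) — 13 moves in all.
Check: order respected (O at step 8, K at step 9); 13 moves as required.

Q - R - N - J - I - H - L - P - O - K - F - A - B - C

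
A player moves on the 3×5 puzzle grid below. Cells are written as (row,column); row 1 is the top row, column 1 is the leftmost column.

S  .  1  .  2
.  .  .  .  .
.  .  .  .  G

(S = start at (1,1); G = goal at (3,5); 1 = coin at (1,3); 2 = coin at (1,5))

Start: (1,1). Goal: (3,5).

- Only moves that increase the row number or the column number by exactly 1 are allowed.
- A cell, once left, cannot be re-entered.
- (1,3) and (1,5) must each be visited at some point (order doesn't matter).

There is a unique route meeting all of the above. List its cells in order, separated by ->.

Moves only go right or down, so the column and row indices never decrease.
Route from (1,1): right 4 to (1,5), down 2 to (3,5) — 6 moves in all.
Check: all required cells visited.

(1,1) -> (1,2) -> (1,3) -> (1,4) -> (1,5) -> (2,5) -> (3,5)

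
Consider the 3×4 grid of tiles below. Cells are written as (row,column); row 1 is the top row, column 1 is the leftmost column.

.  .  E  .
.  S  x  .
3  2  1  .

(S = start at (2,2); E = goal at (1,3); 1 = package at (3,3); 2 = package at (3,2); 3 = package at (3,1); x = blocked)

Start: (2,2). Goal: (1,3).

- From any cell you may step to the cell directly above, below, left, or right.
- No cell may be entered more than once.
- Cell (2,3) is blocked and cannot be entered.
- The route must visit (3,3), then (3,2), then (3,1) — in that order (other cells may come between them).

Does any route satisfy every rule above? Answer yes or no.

no

Ignoring the required order, 2 revisit-free routes from (2,2) to (1,3) pass through all of (3,3), (3,2), and (3,1); the waypoint orders that occur are (3,1) → (3,2) → (3,3) (2) — never (3,3) → (3,2) → (3,1).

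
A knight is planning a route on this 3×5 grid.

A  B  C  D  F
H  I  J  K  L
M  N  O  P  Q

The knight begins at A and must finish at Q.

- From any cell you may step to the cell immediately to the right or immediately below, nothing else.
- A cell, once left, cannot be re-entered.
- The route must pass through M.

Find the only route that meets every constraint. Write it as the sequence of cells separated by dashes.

A - H - M - N - O - P - Q

Moves only go right or down, so the column and row indices never decrease.
Route from A: down 2 to M, right 4 to Q — 6 moves in all.
Check: all required cells visited.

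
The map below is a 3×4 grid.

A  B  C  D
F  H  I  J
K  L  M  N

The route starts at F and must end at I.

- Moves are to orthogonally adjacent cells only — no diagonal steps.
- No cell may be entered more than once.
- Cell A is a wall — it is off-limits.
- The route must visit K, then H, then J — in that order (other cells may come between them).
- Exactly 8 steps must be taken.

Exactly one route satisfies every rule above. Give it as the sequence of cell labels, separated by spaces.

F K L H B C D J I

The waypoints must appear in the order K, H, J, with no cell reused.
Route from F: down 1 to K, right 1 to L, up 2 to B, right 2 to D, down 1 to J, left 1 to I — 8 moves in all.
Check: order respected (K at step 1, H at step 3, J at step 7); 8 moves as required.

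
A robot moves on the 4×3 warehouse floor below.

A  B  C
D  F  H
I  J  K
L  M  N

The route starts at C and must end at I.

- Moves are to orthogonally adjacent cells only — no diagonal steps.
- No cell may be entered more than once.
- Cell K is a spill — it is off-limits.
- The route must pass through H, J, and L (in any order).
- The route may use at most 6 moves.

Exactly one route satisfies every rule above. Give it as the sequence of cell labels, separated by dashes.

C - H - F - J - M - L - I

The 6-move cap with required stops at H, J, L leaves no slack for detours.
Route from C: down 1 to H, left 1 to F, down 2 to M, left 1 to L, up 1 to I — 6 moves in all.
Check: all required cells visited; 6 ≤ 6 moves.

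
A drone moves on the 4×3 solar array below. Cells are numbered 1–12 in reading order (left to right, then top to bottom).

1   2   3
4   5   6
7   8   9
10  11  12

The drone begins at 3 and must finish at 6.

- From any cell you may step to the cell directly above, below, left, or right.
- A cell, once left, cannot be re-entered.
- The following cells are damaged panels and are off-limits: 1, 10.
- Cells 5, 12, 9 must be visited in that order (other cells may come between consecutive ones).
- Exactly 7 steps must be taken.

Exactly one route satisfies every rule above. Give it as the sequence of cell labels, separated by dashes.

The waypoints must appear in the order 5, 12, 9, with no cell reused.
Route from 3: left 1 to 2, down 3 to 11, right 1 to 12, up 2 to 6 — 7 moves in all.
Check: order respected (5 at step 2, 12 at step 5, 9 at step 6); 7 moves as required.

3 - 2 - 5 - 8 - 11 - 12 - 9 - 6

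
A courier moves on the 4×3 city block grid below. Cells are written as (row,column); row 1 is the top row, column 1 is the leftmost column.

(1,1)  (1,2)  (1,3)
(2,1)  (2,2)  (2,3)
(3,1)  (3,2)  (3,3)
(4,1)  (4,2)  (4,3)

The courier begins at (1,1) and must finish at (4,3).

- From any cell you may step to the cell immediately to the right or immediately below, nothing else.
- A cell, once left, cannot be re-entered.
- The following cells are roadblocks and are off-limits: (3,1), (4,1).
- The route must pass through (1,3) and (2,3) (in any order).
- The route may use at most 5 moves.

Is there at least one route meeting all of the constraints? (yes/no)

yes

One route that works: (1,1) → (1,2) → (1,3) → (2,3) → (3,3) → (4,3).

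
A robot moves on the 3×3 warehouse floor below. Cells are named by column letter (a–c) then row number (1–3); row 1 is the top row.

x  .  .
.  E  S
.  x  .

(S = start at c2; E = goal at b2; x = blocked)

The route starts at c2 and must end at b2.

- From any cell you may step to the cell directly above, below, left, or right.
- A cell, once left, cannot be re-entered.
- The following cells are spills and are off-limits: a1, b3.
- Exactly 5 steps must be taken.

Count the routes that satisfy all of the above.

0

Need simple routes of exactly 5 moves from c2 to b2 (Manhattan distance 1, so 2 moves are spent on a detour and 2 undoing it).
No route satisfies every constraint, so the count is 0.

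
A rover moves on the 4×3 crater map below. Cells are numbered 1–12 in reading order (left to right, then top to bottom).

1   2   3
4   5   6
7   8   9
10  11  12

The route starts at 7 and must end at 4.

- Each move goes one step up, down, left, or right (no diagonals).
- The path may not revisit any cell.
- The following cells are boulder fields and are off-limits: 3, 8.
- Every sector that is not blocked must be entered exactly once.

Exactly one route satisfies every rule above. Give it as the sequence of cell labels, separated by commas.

Need to visit all 10 open cells exactly once, starting at 7 and ending at 4.
Cell 11 has only two open neighbours (10 and 12), so the path must pass straight through it: one of those is the cell it's entered from and the other is where it exits.
Route from 7: down 1 to 10, right 2 to 12, up 2 to 6, left 1 to 5, up 1 to 2, left 1 to 1, down 1 to 4 — 9 moves in all.
Check: all 10 open cells covered.

7, 10, 11, 12, 9, 6, 5, 2, 1, 4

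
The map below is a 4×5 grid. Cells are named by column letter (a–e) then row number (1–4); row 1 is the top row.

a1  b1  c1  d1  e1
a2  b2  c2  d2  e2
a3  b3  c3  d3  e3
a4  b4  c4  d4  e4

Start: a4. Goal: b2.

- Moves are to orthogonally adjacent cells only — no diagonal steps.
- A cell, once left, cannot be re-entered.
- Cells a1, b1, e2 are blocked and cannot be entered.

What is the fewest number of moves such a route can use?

3

The Manhattan distance from a4 to b2 is |4−2| + |1−2| = 3, so at least 3 moves are needed.
A route of 3 moves achieves this: a4 → a3 → a2 → b2.
Since 3 matches the lower bound, it is optimal.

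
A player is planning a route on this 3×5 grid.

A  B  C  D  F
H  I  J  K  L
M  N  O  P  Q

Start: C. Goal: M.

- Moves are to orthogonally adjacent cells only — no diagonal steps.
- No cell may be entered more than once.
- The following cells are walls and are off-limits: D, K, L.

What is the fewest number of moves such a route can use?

The Manhattan distance from C to M is |1−3| + |3−1| = 4, so at least 4 moves are needed.
A route of 4 moves achieves this: C → J → O → N → M.
Since 4 matches the lower bound, it is optimal.

4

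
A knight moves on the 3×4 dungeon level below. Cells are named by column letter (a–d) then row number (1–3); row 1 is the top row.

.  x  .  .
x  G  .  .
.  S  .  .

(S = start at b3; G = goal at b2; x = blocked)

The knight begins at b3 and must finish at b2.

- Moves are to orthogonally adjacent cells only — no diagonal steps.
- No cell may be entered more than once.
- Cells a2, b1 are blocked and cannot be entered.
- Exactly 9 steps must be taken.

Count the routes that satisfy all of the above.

Need simple routes of exactly 9 moves from b3 to b2 (Manhattan distance 1, so 4 moves are spent on a detour and 4 undoing it).
No route satisfies every constraint, so the count is 0.

0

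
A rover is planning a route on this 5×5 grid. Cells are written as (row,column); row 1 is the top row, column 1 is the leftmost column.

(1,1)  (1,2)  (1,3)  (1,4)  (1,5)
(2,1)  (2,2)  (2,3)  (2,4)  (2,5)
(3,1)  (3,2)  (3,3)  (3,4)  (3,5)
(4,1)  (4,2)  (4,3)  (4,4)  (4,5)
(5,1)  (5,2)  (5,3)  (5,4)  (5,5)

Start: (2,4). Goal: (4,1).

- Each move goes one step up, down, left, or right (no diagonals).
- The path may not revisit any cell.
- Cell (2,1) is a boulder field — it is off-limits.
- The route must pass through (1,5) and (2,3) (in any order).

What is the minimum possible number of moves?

9

Any route passes through (1,5) and (2,3) in some order between (2,4) and (4,1). Summing Manhattan distances along each leg and taking the cheapest ordering ((2,4) → (1,5) → (2,3) → (4,1)) gives a lower bound of 2 + 3 + 4 = 9 moves.
A route of 9 moves achieves this: (2,4) → (2,5) → (1,5) → (1,4) → (1,3) → (2,3) → (3,3) → (4,3) → (4,2) → (4,1).
Since 9 matches the lower bound, it is optimal.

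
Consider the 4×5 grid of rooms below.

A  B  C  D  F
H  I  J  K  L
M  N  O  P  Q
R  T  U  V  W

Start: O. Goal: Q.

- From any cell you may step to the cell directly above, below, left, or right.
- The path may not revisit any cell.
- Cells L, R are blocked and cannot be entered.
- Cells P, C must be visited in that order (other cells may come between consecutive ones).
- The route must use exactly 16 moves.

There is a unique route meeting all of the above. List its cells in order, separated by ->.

The waypoints must appear in the order P, C, with no cell reused.
Route from O: right to P, 2× up (reaching D), left to C, down to J, left to I, up to B, left to A, 2× down (reaching M), right to N, down to T, 3× right (reaching W), up to Q — 16 moves in all.
Check: order respected (P at step 1, C at step 4); 16 moves as required.

O -> P -> K -> D -> C -> J -> I -> B -> A -> H -> M -> N -> T -> U -> V -> W -> Q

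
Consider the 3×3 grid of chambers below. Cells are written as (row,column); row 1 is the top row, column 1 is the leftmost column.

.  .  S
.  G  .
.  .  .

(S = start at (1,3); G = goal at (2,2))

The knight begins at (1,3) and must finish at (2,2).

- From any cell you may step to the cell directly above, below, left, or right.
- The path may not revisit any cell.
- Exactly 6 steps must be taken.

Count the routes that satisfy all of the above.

2

Need simple routes of exactly 6 moves from (1,3) to (2,2) (Manhattan distance 2, so 2 moves are spent on a detour and 2 undoing it).
Enumerating: (1,3) (2,3) (3,3) (3,2) (3,1) (2,1) (2,2) | (1,3) (1,2) (1,1) (2,1) (3,1) (3,2) (2,2).
That gives 2 routes.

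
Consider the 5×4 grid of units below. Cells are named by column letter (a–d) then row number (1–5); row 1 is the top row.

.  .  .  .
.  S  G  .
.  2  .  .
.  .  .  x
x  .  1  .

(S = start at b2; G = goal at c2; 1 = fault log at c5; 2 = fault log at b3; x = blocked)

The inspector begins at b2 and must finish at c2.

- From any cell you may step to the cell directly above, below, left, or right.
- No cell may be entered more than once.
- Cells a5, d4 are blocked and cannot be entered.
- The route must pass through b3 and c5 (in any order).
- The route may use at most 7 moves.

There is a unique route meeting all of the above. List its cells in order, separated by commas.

b2, b3, b4, b5, c5, c4, c3, c2

The 7-move cap with required stops at b3, c5 leaves no slack for detours.
Route from b2: 3× down (reaching b5), right to c5, 3× up (reaching c2) — 7 moves in all.
Check: all required cells visited; 7 ≤ 7 moves.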